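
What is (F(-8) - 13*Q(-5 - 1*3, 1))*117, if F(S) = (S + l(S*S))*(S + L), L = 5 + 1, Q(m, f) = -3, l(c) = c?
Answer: -8541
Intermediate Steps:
L = 6
F(S) = (6 + S)*(S + S²) (F(S) = (S + S*S)*(S + 6) = (S + S²)*(6 + S) = (6 + S)*(S + S²))
(F(-8) - 13*Q(-5 - 1*3, 1))*117 = (-8*(6 + (-8)² + 7*(-8)) - 13*(-3))*117 = (-8*(6 + 64 - 56) + 39)*117 = (-8*14 + 39)*117 = (-112 + 39)*117 = -73*117 = -8541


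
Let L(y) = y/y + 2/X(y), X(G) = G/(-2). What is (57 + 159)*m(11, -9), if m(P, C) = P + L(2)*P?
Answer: 0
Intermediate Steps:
X(G) = -G/2 (X(G) = G*(-½) = -G/2)
L(y) = 1 - 4/y (L(y) = y/y + 2/((-y/2)) = 1 + 2*(-2/y) = 1 - 4/y)
m(P, C) = 0 (m(P, C) = P + ((-4 + 2)/2)*P = P + ((½)*(-2))*P = P - P = 0)
(57 + 159)*m(11, -9) = (57 + 159)*0 = 216*0 = 0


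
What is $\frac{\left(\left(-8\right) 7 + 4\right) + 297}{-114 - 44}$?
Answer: $- \frac{245}{158} \approx -1.5506$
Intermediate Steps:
$\frac{\left(\left(-8\right) 7 + 4\right) + 297}{-114 - 44} = \frac{\left(-56 + 4\right) + 297}{-158} = \left(-52 + 297\right) \left(- \frac{1}{158}\right) = 245 \left(- \frac{1}{158}\right) = - \frac{245}{158}$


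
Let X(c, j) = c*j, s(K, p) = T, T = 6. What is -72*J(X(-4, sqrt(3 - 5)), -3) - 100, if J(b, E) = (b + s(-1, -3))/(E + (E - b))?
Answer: -28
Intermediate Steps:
s(K, p) = 6
J(b, E) = (6 + b)/(-b + 2*E) (J(b, E) = (b + 6)/(E + (E - b)) = (6 + b)/(-b + 2*E))
-72*J(X(-4, sqrt(3 - 5)), -3) - 100 = -72*(6 - 4*sqrt(3 - 5))/(-(-4)*sqrt(3 - 5) + 2*(-3)) - 100 = -72*(6 - 4*I*sqrt(2))/(-(-4)*sqrt(-2) - 6) - 100 = -72*(6 - 4*I*sqrt(2))/(-(-4)*I*sqrt(2) - 6) - 100 = -72*(6 - 4*I*sqrt(2))/(4*I*sqrt(2) - 6) - 100 = -72*(6 - 4*I*sqrt(2))/(-6 + 4*I*sqrt(2)) - 100 = -100 - 72*(6 - 4*I*sqrt(2))/(-6 + 4*I*sqrt(2))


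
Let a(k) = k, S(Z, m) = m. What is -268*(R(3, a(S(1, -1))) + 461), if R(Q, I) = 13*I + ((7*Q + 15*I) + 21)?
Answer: -127300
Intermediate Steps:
R(Q, I) = 21 + 7*Q + 28*I (R(Q, I) = 13*I + (21 + 7*Q + 15*I) = 21 + 7*Q + 28*I)
-268*(R(3, a(S(1, -1))) + 461) = -268*((21 + 7*3 + 28*(-1)) + 461) = -268*((21 + 21 - 28) + 461) = -268*(14 + 461) = -268*475 = -127300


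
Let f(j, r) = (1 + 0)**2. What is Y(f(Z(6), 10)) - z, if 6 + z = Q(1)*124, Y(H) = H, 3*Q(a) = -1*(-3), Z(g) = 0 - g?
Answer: -117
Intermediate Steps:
Z(g) = -g
Q(a) = 1 (Q(a) = (-1*(-3))/3 = (1/3)*3 = 1)
f(j, r) = 1 (f(j, r) = 1**2 = 1)
z = 118 (z = -6 + 1*124 = -6 + 124 = 118)
Y(f(Z(6), 10)) - z = 1 - 1*118 = 1 - 118 = -117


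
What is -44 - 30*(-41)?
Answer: 1186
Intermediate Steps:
-44 - 30*(-41) = -44 + 1230 = 1186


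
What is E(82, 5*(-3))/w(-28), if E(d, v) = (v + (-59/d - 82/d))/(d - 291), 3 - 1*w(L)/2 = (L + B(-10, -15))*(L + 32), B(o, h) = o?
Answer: 1371/5312780 ≈ 0.00025806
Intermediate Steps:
w(L) = 6 - 2*(-10 + L)*(32 + L) (w(L) = 6 - 2*(L - 10)*(L + 32) = 6 - 2*(-10 + L)*(32 + L))
E(d, v) = (v - 141/d)/(-291 + d)
E(82, 5*(-3))/w(-28) = ((-141 + 82*(5*(-3)))/(82*(-291 + 82)))/(646 - 44*(-28) - 2*(-28)²) = ((1/82)*(-141 + 82*(-15))/(-209))/(646 + 1232 - 2*784) = ((1/82)*(-1/209)*(-141 - 1230))/(646 + 1232 - 1568) = ((1/82)*(-1/209)*(-1371))/310 = (1371/17138)*(1/310) = 1371/5312780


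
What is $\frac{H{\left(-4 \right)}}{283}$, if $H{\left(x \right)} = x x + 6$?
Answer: $\frac{22}{283} \approx 0.077739$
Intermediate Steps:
$H{\left(x \right)} = 6 + x^{2}$ ($H{\left(x \right)} = x^{2} + 6 = 6 + x^{2}$)
$\frac{H{\left(-4 \right)}}{283} = \frac{6 + \left(-4\right)^{2}}{283} = \left(6 + 16\right) \frac{1}{283} = 22 \cdot \frac{1}{283} = \frac{22}{283}$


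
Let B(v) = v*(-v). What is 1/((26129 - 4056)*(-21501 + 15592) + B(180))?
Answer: -1/130461757 ≈ -7.6651e-9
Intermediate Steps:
B(v) = -v²
1/((26129 - 4056)*(-21501 + 15592) + B(180)) = 1/((26129 - 4056)*(-21501 + 15592) - 1*180²) = 1/(22073*(-5909) - 1*32400) = 1/(-130429357 - 32400) = 1/(-130461757) = -1/130461757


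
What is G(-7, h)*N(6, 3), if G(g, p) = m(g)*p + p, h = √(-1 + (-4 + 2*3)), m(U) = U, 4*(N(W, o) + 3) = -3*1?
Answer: 45/2 ≈ 22.500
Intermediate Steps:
N(W, o) = -15/4 (N(W, o) = -3 + (-3*1)/4 = -3 + (¼)*(-3) = -3 - ¾ = -15/4)
h = 1 (h = √(-1 + (-4 + 6)) = √(-1 + 2) = √1 = 1)
G(g, p) = p + g*p (G(g, p) = g*p + p = p + g*p)
G(-7, h)*N(6, 3) = (1*(1 - 7))*(-15/4) = (1*(-6))*(-15/4) = -6*(-15/4) = 45/2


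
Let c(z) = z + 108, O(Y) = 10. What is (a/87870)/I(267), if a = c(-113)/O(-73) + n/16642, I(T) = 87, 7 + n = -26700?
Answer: -973/3533970305 ≈ -2.7533e-7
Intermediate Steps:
n = -26707 (n = -7 - 26700 = -26707)
c(z) = 108 + z
a = -17514/8321 (a = (108 - 113)/10 - 26707/16642 = -5*⅒ - 26707*1/16642 = -½ - 26707/16642 = -17514/8321 ≈ -2.1048)
(a/87870)/I(267) = -17514/8321/87870/87 = -17514/8321*1/87870*(1/87) = -2919/121861045*1/87 = -973/3533970305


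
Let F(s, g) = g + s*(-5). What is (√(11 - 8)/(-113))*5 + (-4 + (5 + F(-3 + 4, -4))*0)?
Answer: -4 - 5*√3/113 ≈ -4.0766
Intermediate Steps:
F(s, g) = g - 5*s
(√(11 - 8)/(-113))*5 + (-4 + (5 + F(-3 + 4, -4))*0) = (√(11 - 8)/(-113))*5 + (-4 + (5 + (-4 - 5*(-3 + 4)))*0) = (√3*(-1/113))*5 + (-4 + (5 + (-4 - 5*1))*0) = -√3/113*5 + (-4 + (5 + (-4 - 5))*0) = -5*√3/113 + (-4 + (5 - 9)*0) = -5*√3/113 + (-4 - 4*0) = -5*√3/113 + (-4 + 0) = -5*√3/113 - 4 = -4 - 5*√3/113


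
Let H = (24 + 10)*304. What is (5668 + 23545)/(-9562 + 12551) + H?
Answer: 30923517/2989 ≈ 10346.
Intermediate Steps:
H = 10336 (H = 34*304 = 10336)
(5668 + 23545)/(-9562 + 12551) + H = (5668 + 23545)/(-9562 + 12551) + 10336 = 29213/2989 + 10336 = 30923517/2989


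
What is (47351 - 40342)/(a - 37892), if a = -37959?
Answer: -7009/75851 ≈ -0.092405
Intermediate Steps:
(47351 - 40342)/(a - 37892) = (47351 - 40342)/(-37959 - 37892) = 7009/(-75851) = 7009*(-1/75851) = -7009/75851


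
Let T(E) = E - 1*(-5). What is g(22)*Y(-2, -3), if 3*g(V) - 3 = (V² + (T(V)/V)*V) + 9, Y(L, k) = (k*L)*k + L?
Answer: -10460/3 ≈ -3486.7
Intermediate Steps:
T(E) = 5 + E (T(E) = E + 5 = 5 + E)
Y(L, k) = L + L*k² (Y(L, k) = (L*k)*k + L = L*k² + L = L + L*k²)
g(V) = 17/3 + V/3 + V²/3 (g(V) = 1 + ((V² + ((5 + V)/V)*V) + 9)/3 = 1 + ((V² + (5 + V)) + 9)/3 = 1 + ((5 + V + V²) + 9)/3 = 1 + (14 + V + V²)/3 = 1 + (14/3 + V/3 + V²/3) = 17/3 + V/3 + V²/3)
g(22)*Y(-2, -3) = (17/3 + (⅓)*22 + (⅓)*22²)*(-2*(1 + (-3)²)) = (17/3 + 22/3 + (⅓)*484)*(-2*(1 + 9)) = (17/3 + 22/3 + 484/3)*(-2*10) = (523/3)*(-20) = -10460/3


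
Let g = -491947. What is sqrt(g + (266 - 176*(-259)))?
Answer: I*sqrt(446097) ≈ 667.91*I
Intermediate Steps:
sqrt(g + (266 - 176*(-259))) = sqrt(-491947 + (266 - 176*(-259))) = sqrt(-491947 + (266 + 45584)) = sqrt(-491947 + 45850) = sqrt(-446097) = I*sqrt(446097)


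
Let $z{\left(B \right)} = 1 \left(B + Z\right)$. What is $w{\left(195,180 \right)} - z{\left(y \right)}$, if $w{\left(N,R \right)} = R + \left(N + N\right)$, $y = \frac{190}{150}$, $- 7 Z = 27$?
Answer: $\frac{60122}{105} \approx 572.59$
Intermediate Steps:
$Z = - \frac{27}{7}$ ($Z = \left(- \frac{1}{7}\right) 27 = - \frac{27}{7} \approx -3.8571$)
$y = \frac{19}{15}$ ($y = 190 \cdot \frac{1}{150} = \frac{19}{15} \approx 1.2667$)
$w{\left(N,R \right)} = R + 2 N$
$z{\left(B \right)} = - \frac{27}{7} + B$ ($z{\left(B \right)} = 1 \left(B - \frac{27}{7}\right) = 1 \left(- \frac{27}{7} + B\right) = - \frac{27}{7} + B$)
$w{\left(195,180 \right)} - z{\left(y \right)} = \left(180 + 2 \cdot 195\right) - \left(- \frac{27}{7} + \frac{19}{15}\right) = \left(180 + 390\right) - - \frac{272}{105} = 570 + \frac{272}{105} = \frac{60122}{105}$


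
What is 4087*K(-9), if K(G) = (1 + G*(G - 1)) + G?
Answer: 335134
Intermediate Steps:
K(G) = 1 + G + G*(-1 + G) (K(G) = (1 + G*(-1 + G)) + G = 1 + G + G*(-1 + G))
4087*K(-9) = 4087*(1 + (-9)**2) = 4087*(1 + 81) = 4087*82 = 335134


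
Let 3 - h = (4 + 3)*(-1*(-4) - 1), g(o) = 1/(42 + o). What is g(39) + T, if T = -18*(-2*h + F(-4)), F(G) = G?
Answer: -46655/81 ≈ -575.99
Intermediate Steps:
h = -18 (h = 3 - (4 + 3)*(-1*(-4) - 1) = 3 - 7*(4 - 1) = 3 - 7*3 = 3 - 1*21 = 3 - 21 = -18)
T = -576 (T = -18*(-2*(-18) - 4) = -18*(36 - 4) = -18*32 = -576)
g(39) + T = 1/(42 + 39) - 576 = 1/81 - 576 = -46655/81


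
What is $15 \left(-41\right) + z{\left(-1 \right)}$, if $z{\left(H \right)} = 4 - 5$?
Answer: $-616$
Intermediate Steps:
$z{\left(H \right)} = -1$ ($z{\left(H \right)} = 4 - 5 = -1$)
$15 \left(-41\right) + z{\left(-1 \right)} = 15 \left(-41\right) - 1 = -615 - 1 = -616$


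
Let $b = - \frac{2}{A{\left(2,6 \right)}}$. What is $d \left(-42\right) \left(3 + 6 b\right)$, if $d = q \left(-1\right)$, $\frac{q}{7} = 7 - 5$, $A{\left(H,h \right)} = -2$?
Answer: $5292$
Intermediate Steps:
$q = 14$ ($q = 7 \left(7 - 5\right) = 7 \cdot 2 = 14$)
$d = -14$ ($d = 14 \left(-1\right) = -14$)
$b = 1$ ($b = - \frac{2}{-2} = \left(-2\right) \left(- \frac{1}{2}\right) = 1$)
$d \left(-42\right) \left(3 + 6 b\right) = \left(-14\right) \left(-42\right) \left(3 + 6 \cdot 1\right) = 588 \left(3 + 6\right) = 588 \cdot 9 = 5292$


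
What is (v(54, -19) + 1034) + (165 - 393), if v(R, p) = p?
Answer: 787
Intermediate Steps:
(v(54, -19) + 1034) + (165 - 393) = (-19 + 1034) + (165 - 393) = 1015 - 228 = 787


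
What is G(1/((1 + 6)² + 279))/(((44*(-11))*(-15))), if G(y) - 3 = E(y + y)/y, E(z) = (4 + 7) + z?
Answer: 3613/7260 ≈ 0.49766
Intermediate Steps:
E(z) = 11 + z
G(y) = 3 + (11 + 2*y)/y (G(y) = 3 + (11 + (y + y))/y = 3 + (11 + 2*y)/y)
G(1/((1 + 6)² + 279))/(((44*(-11))*(-15))) = (5 + 11/(1/((1 + 6)² + 279)))/(((44*(-11))*(-15))) = (5 + 11/(1/(7² + 279)))/((-484*(-15))) = (5 + 11/(1/(49 + 279)))/7260 = (5 + 11/(1/328))*(1/7260) = (5 + 11*328)*(1/7260) = (5 + 3608)*(1/7260) = 3613*(1/7260) = 3613/7260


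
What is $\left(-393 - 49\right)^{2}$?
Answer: $195364$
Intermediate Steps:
$\left(-393 - 49\right)^{2} = \left(-442\right)^{2} = 195364$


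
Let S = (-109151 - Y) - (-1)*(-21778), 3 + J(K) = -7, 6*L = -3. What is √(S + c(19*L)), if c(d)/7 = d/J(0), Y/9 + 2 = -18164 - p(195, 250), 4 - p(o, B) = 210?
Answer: √3071765/10 ≈ 175.26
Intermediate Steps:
L = -½ (L = (⅙)*(-3) = -½ ≈ -0.50000)
p(o, B) = -206 (p(o, B) = 4 - 1*210 = 4 - 210 = -206)
Y = -161640 (Y = -18 + 9*(-18164 - 1*(-206)) = -18 + 9*(-18164 + 206) = -18 + 9*(-17958) = -18 - 161622 = -161640)
J(K) = -10 (J(K) = -3 - 7 = -10)
c(d) = -7*d/10 (c(d) = 7*(d/(-10)) = 7*(d*(-⅒)) = 7*(-d/10) = -7*d/10)
S = 30711 (S = (-109151 - 1*(-161640)) - (-1)*(-21778) = (-109151 + 161640) - 1*21778 = 52489 - 21778 = 30711)
√(S + c(19*L)) = √(30711 - 133*(-1)/(10*2)) = √(30711 - 7/10*(-19/2)) = √(30711 + 133/20) = √(614353/20) = √3071765/10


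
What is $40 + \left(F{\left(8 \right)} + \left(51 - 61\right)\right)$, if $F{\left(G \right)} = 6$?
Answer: $36$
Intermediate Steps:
$40 + \left(F{\left(8 \right)} + \left(51 - 61\right)\right) = 40 + \left(6 + \left(51 - 61\right)\right) = 40 + \left(6 - 10\right) = 40 - 4 = 36$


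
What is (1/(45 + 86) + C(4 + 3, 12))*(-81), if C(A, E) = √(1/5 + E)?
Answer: -81/131 - 81*√305/5 ≈ -283.54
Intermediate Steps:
C(A, E) = √(⅕ + E)
(1/(45 + 86) + C(4 + 3, 12))*(-81) = (1/(45 + 86) + √(5 + 25*12)/5)*(-81) = (1/131 + √(5 + 300)/5)*(-81) = (1/131 + √305/5)*(-81) = -81/131 - 81*√305/5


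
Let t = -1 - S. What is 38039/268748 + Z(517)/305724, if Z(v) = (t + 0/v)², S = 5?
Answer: 969925847/6846892796 ≈ 0.14166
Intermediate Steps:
t = -6 (t = -1 - 1*5 = -1 - 5 = -6)
Z(v) = 36 (Z(v) = (-6 + 0/v)² = (-6 + 0)² = (-6)² = 36)
38039/268748 + Z(517)/305724 = 38039/268748 + 36/305724 = 38039*(1/268748) + 36*(1/305724) = 38039/268748 + 3/25477 = 969925847/6846892796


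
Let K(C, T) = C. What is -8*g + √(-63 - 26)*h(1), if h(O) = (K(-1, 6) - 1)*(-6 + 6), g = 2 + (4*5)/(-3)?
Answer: 112/3 ≈ 37.333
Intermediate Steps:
g = -14/3 (g = 2 + 20*(-⅓) = 2 - 20/3 = -14/3 ≈ -4.6667)
h(O) = 0 (h(O) = (-1 - 1)*(-6 + 6) = -2*0 = 0)
-8*g + √(-63 - 26)*h(1) = -8*(-14/3) + √(-63 - 26)*0 = 112/3 + √(-89)*0 = 112/3 + (I*√89)*0 = 112/3 + 0 = 112/3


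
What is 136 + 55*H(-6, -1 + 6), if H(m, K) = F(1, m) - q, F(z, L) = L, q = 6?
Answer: -524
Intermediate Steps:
H(m, K) = -6 + m (H(m, K) = m - 1*6 = m - 6 = -6 + m)
136 + 55*H(-6, -1 + 6) = 136 + 55*(-6 - 6) = 136 + 55*(-12) = 136 - 660 = -524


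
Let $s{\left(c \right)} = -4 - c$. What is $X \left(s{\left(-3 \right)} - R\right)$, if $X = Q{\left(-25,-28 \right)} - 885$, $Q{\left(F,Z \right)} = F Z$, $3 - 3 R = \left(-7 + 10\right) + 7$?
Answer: $- \frac{740}{3} \approx -246.67$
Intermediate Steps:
$R = - \frac{7}{3}$ ($R = 1 - \frac{\left(-7 + 10\right) + 7}{3} = 1 - \frac{3 + 7}{3} = 1 - \frac{10}{3} = - \frac{7}{3} \approx -2.3333$)
$X = -185$ ($X = \left(-25\right) \left(-28\right) - 885 = 700 - 885 = -185$)
$X \left(s{\left(-3 \right)} - R\right) = - 185 \left(\left(-4 - -3\right) - - \frac{7}{3}\right) = - 185 \left(\left(-4 + 3\right) + \frac{7}{3}\right) = - 185 \left(-1 + \frac{7}{3}\right) = \left(-185\right) \frac{4}{3} = - \frac{740}{3}$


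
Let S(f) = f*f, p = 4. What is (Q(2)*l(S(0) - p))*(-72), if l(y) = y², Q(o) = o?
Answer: -2304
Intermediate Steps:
S(f) = f²
(Q(2)*l(S(0) - p))*(-72) = (2*(0² - 1*4)²)*(-72) = (2*(0 - 4)²)*(-72) = (2*(-4)²)*(-72) = (2*16)*(-72) = 32*(-72) = -2304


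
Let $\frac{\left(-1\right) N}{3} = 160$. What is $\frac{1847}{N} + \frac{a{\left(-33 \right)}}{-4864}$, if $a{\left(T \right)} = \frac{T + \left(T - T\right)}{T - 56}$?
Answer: $- \frac{24986711}{6493440} \approx -3.848$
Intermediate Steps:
$N = -480$ ($N = \left(-3\right) 160 = -480$)
$a{\left(T \right)} = \frac{T}{-56 + T}$ ($a{\left(T \right)} = \frac{T + 0}{-56 + T} = \frac{T}{-56 + T}$)
$\frac{1847}{N} + \frac{a{\left(-33 \right)}}{-4864} = \frac{1847}{-480} + \frac{\left(-33\right) \frac{1}{-56 - 33}}{-4864} = 1847 \left(- \frac{1}{480}\right) + - \frac{33}{-89} \left(- \frac{1}{4864}\right) = - \frac{1847}{480} + \left(-33\right) \left(- \frac{1}{89}\right) \left(- \frac{1}{4864}\right) = - \frac{1847}{480} + \frac{33}{89} \left(- \frac{1}{4864}\right) = - \frac{1847}{480} - \frac{33}{432896} = - \frac{24986711}{6493440}$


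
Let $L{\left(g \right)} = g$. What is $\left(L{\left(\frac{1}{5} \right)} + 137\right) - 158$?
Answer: $- \frac{104}{5} \approx -20.8$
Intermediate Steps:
$\left(L{\left(\frac{1}{5} \right)} + 137\right) - 158 = \left(\frac{1}{5} + 137\right) - 158 = \frac{686}{5} - 158 = - \frac{104}{5}$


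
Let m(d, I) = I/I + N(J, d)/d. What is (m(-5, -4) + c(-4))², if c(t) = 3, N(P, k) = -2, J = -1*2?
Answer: 484/25 ≈ 19.360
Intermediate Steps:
J = -2
m(d, I) = 1 - 2/d (m(d, I) = I/I - 2/d = 1 - 2/d)
(m(-5, -4) + c(-4))² = ((-2 - 5)/(-5) + 3)² = (-⅕*(-7) + 3)² = (7/5 + 3)² = (22/5)² = 484/25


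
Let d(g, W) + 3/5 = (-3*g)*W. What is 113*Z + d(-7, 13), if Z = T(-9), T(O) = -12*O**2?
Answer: -547818/5 ≈ -1.0956e+5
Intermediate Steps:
d(g, W) = -3/5 - 3*W*g (d(g, W) = -3/5 + (-3*g)*W = -3/5 - 3*W*g)
Z = -972 (Z = -12*(-9)**2 = -12*81 = -972)
113*Z + d(-7, 13) = 113*(-972) + (-3/5 - 3*13*(-7)) = -109836 + (-3/5 + 273) = -109836 + 1362/5 = -547818/5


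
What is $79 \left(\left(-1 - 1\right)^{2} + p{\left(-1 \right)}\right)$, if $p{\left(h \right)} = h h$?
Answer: $395$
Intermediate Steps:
$p{\left(h \right)} = h^{2}$
$79 \left(\left(-1 - 1\right)^{2} + p{\left(-1 \right)}\right) = 79 \left(\left(-1 - 1\right)^{2} + \left(-1\right)^{2}\right) = 79 \left(\left(-2\right)^{2} + 1\right) = 79 \left(4 + 1\right) = 79 \cdot 5 = 395$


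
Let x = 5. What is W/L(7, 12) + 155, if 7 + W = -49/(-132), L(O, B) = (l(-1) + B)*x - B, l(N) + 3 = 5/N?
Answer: 162805/1056 ≈ 154.17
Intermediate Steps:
l(N) = -3 + 5/N
L(O, B) = -40 + 4*B (L(O, B) = ((-3 + 5/(-1)) + B)*5 - B = ((-3 + 5*(-1)) + B)*5 - B = ((-3 - 5) + B)*5 - B = (-8 + B)*5 - B = (-40 + 5*B) - B = -40 + 4*B)
W = -875/132 (W = -7 - 49/(-132) = -7 - 49*(-1/132) = -7 + 49/132 = -875/132 ≈ -6.6288)
W/L(7, 12) + 155 = -875/132/(-40 + 4*12) + 155 = -875/132/(-40 + 48) + 155 = -875/132/8 + 155 = (⅛)*(-875/132) + 155 = -875/1056 + 155 = 162805/1056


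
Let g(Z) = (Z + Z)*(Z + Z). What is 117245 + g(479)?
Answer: 1035009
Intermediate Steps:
g(Z) = 4*Z**2 (g(Z) = (2*Z)*(2*Z) = 4*Z**2)
117245 + g(479) = 117245 + 4*479**2 = 117245 + 4*229441 = 117245 + 917764 = 1035009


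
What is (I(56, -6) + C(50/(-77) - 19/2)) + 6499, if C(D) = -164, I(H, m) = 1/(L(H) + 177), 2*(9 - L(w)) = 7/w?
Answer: 18846641/2975 ≈ 6335.0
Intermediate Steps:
L(w) = 9 - 7/(2*w)
I(H, m) = 1/(186 - 7/(2*H)) (I(H, m) = 1/((9 - 7/(2*H)) + 177) = 1/(186 - 7/(2*H)))
(I(56, -6) + C(50/(-77) - 19/2)) + 6499 = (2*56/(-7 + 372*56) - 164) + 6499 = (2*56/(-7 + 20832) - 164) + 6499 = (2*56/20825 - 164) + 6499 = (2*56*(1/20825) - 164) + 6499 = (16/2975 - 164) + 6499 = -487884/2975 + 6499 = 18846641/2975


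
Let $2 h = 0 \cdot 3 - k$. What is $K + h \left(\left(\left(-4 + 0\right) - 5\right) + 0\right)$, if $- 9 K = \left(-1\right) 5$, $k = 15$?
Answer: $\frac{1225}{18} \approx 68.056$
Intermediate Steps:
$h = - \frac{15}{2}$ ($h = \frac{0 \cdot 3 - 15}{2} = \frac{0 - 15}{2} = \frac{1}{2} \left(-15\right) = - \frac{15}{2} \approx -7.5$)
$K = \frac{5}{9}$ ($K = - \frac{\left(-1\right) 5}{9} = \left(- \frac{1}{9}\right) \left(-5\right) = \frac{5}{9} \approx 0.55556$)
$K + h \left(\left(\left(-4 + 0\right) - 5\right) + 0\right) = \frac{5}{9} - \frac{15 \left(\left(\left(-4 + 0\right) - 5\right) + 0\right)}{2} = \frac{5}{9} - \frac{15 \left(\left(-4 - 5\right) + 0\right)}{2} = \frac{5}{9} - \frac{15 \left(-9 + 0\right)}{2} = \frac{5}{9} - - \frac{135}{2} = \frac{5}{9} + \frac{135}{2} = \frac{1225}{18}$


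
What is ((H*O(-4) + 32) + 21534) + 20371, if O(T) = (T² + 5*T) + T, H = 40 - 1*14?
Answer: 41729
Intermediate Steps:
H = 26 (H = 40 - 14 = 26)
O(T) = T² + 6*T
((H*O(-4) + 32) + 21534) + 20371 = ((26*(-4*(6 - 4)) + 32) + 21534) + 20371 = ((26*(-4*2) + 32) + 21534) + 20371 = ((26*(-8) + 32) + 21534) + 20371 = ((-208 + 32) + 21534) + 20371 = (-176 + 21534) + 20371 = 21358 + 20371 = 41729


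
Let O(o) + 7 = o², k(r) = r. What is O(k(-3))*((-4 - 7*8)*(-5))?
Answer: 600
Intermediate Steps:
O(o) = -7 + o²
O(k(-3))*((-4 - 7*8)*(-5)) = (-7 + (-3)²)*((-4 - 7*8)*(-5)) = (-7 + 9)*((-4 - 56)*(-5)) = 2*(-60*(-5)) = 2*300 = 600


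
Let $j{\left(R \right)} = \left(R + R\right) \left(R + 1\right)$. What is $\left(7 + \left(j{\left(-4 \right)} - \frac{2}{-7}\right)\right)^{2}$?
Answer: $\frac{47961}{49} \approx 978.8$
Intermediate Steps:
$j{\left(R \right)} = 2 R \left(1 + R\right)$
$\left(7 + \left(j{\left(-4 \right)} - \frac{2}{-7}\right)\right)^{2} = \left(7 - \left(- \frac{2}{7} + 8 \left(1 - 4\right)\right)\right)^{2} = \left(7 + \left(2 \left(-4\right) \left(-3\right) - 2 \left(- \frac{1}{7}\right)\right)\right)^{2} = \left(7 + \left(24 - - \frac{2}{7}\right)\right)^{2} = \left(7 + \left(24 + \frac{2}{7}\right)\right)^{2} = \left(7 + \frac{170}{7}\right)^{2} = \left(\frac{219}{7}\right)^{2} = \frac{47961}{49}$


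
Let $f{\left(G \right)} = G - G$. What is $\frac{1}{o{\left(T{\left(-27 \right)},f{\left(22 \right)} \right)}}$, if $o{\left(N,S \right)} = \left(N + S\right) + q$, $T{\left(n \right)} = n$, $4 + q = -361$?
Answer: $- \frac{1}{392} \approx -0.002551$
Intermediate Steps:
$q = -365$ ($q = -4 - 361 = -365$)
$f{\left(G \right)} = 0$
$o{\left(N,S \right)} = -365 + N + S$ ($o{\left(N,S \right)} = \left(N + S\right) - 365 = -365 + N + S$)
$\frac{1}{o{\left(T{\left(-27 \right)},f{\left(22 \right)} \right)}} = \frac{1}{-365 - 27 + 0} = \frac{1}{-392} = - \frac{1}{392}$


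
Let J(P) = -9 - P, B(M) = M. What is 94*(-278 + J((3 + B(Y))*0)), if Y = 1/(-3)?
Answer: -26978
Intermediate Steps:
Y = -1/3 ≈ -0.33333
94*(-278 + J((3 + B(Y))*0)) = 94*(-278 + (-9 - (3 - 1/3)*0)) = 94*(-278 + (-9 - 8*0/3)) = 94*(-278 + (-9 - 1*0)) = 94*(-278 + (-9 + 0)) = 94*(-278 - 9) = 94*(-287) = -26978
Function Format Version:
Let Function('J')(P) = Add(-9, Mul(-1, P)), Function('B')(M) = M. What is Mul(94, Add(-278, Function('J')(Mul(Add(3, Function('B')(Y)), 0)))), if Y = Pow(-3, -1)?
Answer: -26978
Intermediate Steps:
Y = Rational(-1, 3) ≈ -0.33333
Mul(94, Add(-278, Function('J')(Mul(Add(3, Function('B')(Y)), 0)))) = Mul(94, Add(-278, Add(-9, Mul(-1, Mul(Add(3, Rational(-1, 3)), 0))))) = Mul(94, Add(-278, Add(-9, Mul(-1, Mul(Rational(8, 3), 0))))) = Mul(94, Add(-278, Add(-9, Mul(-1, 0)))) = Mul(94, Add(-278, Add(-9, 0))) = Mul(94, Add(-278, -9)) = Mul(94, -287) = -26978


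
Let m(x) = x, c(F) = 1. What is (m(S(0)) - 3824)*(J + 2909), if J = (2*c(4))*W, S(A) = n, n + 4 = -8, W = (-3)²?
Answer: -11227972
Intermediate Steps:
W = 9
n = -12 (n = -4 - 8 = -12)
S(A) = -12
J = 18 (J = (2*1)*9 = 2*9 = 18)
(m(S(0)) - 3824)*(J + 2909) = (-12 - 3824)*(18 + 2909) = -3836*2927 = -11227972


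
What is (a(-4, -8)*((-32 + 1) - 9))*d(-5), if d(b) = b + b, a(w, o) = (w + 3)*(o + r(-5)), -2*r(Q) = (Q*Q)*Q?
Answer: -21800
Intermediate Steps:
r(Q) = -Q**3/2 (r(Q) = -Q*Q*Q/2 = -Q**2*Q/2 = -Q**3/2)
a(w, o) = (3 + w)*(125/2 + o) (a(w, o) = (w + 3)*(o - 1/2*(-5)**3) = (3 + w)*(o - 1/2*(-125)) = (3 + w)*(o + 125/2) = (3 + w)*(125/2 + o))
d(b) = 2*b
(a(-4, -8)*((-32 + 1) - 9))*d(-5) = ((375/2 + 3*(-8) + (125/2)*(-4) - 8*(-4))*((-32 + 1) - 9))*(2*(-5)) = ((375/2 - 24 - 250 + 32)*(-31 - 9))*(-10) = -109/2*(-40)*(-10) = 2180*(-10) = -21800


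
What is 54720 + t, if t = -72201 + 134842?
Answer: 117361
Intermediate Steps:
t = 62641
54720 + t = 54720 + 62641 = 117361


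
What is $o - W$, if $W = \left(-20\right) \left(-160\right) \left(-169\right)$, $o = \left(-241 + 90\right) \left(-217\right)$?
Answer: $573567$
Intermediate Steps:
$o = 32767$ ($o = \left(-151\right) \left(-217\right) = 32767$)
$W = -540800$ ($W = 3200 \left(-169\right) = -540800$)
$o - W = 32767 - -540800 = 32767 + 540800 = 573567$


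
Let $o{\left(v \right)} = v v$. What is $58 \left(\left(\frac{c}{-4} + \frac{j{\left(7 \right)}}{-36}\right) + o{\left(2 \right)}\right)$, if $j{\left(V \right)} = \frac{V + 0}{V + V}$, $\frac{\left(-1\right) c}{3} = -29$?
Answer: $- \frac{37091}{36} \approx -1030.3$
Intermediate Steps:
$c = 87$ ($c = \left(-3\right) \left(-29\right) = 87$)
$o{\left(v \right)} = v^{2}$
$j{\left(V \right)} = \frac{1}{2}$ ($j{\left(V \right)} = \frac{V}{2 V} = V \frac{1}{2 V} = \frac{1}{2}$)
$58 \left(\left(\frac{c}{-4} + \frac{j{\left(7 \right)}}{-36}\right) + o{\left(2 \right)}\right) = 58 \left(\left(\frac{87}{-4} + \frac{1}{2 \left(-36\right)}\right) + 2^{2}\right) = 58 \left(\left(87 \left(- \frac{1}{4}\right) + \frac{1}{2} \left(- \frac{1}{36}\right)\right) + 4\right) = 58 \left(\left(- \frac{87}{4} - \frac{1}{72}\right) + 4\right) = 58 \left(- \frac{1567}{72} + 4\right) = 58 \left(- \frac{1279}{72}\right) = - \frac{37091}{36}$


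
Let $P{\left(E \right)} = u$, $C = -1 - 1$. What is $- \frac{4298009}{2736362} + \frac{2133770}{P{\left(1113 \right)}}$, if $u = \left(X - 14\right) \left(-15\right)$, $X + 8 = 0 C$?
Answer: $\frac{583734880177}{90299946} \approx 6464.4$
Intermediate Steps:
$C = -2$ ($C = -1 - 1 = -2$)
$X = -8$ ($X = -8 + 0 \left(-2\right) = -8 + 0 = -8$)
$u = 330$ ($u = \left(-8 - 14\right) \left(-15\right) = \left(-22\right) \left(-15\right) = 330$)
$P{\left(E \right)} = 330$
$- \frac{4298009}{2736362} + \frac{2133770}{P{\left(1113 \right)}} = - \frac{4298009}{2736362} + \frac{2133770}{330} = \left(-4298009\right) \frac{1}{2736362} + 2133770 \cdot \frac{1}{330} = - \frac{4298009}{2736362} + \frac{213377}{33} = \frac{583734880177}{90299946}$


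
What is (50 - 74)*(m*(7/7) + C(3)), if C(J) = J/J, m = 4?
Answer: -120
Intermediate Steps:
C(J) = 1
(50 - 74)*(m*(7/7) + C(3)) = (50 - 74)*(4*(7/7) + 1) = -24*(4*(7*(⅐)) + 1) = -24*(4*1 + 1) = -24*(4 + 1) = -24*5 = -120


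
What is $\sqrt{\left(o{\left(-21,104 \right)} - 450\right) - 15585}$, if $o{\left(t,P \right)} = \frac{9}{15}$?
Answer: $\frac{6 i \sqrt{11135}}{5} \approx 126.63 i$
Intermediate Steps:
$o{\left(t,P \right)} = \frac{3}{5}$ ($o{\left(t,P \right)} = 9 \cdot \frac{1}{15} = \frac{3}{5}$)
$\sqrt{\left(o{\left(-21,104 \right)} - 450\right) - 15585} = \sqrt{\left(\frac{3}{5} - 450\right) - 15585} = \sqrt{- \frac{2247}{5} - 15585} = \sqrt{- \frac{80172}{5}} = \frac{6 i \sqrt{11135}}{5}$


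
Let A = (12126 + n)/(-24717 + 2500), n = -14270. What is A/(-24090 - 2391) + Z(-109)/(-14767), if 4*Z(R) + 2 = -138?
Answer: 20559832747/8687845143159 ≈ 0.0023665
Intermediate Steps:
Z(R) = -35 (Z(R) = -½ + (¼)*(-138) = -½ - 69/2 = -35)
A = 2144/22217 (A = (12126 - 14270)/(-24717 + 2500) = -2144/(-22217) = -2144*(-1/22217) = 2144/22217 ≈ 0.096503)
A/(-24090 - 2391) + Z(-109)/(-14767) = 2144/(22217*(-24090 - 2391)) - 35/(-14767) = (2144/22217)/(-26481) - 35*(-1/14767) = (2144/22217)*(-1/26481) + 35/14767 = -2144/588328377 + 35/14767 = 20559832747/8687845143159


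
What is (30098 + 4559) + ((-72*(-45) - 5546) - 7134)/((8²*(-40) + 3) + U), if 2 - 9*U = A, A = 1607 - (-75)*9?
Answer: 292221487/8431 ≈ 34660.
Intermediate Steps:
A = 2282 (A = 1607 - 1*(-675) = 1607 + 675 = 2282)
U = -760/3 (U = 2/9 - ⅑*2282 = 2/9 - 2282/9 = -760/3 ≈ -253.33)
(30098 + 4559) + ((-72*(-45) - 5546) - 7134)/((8²*(-40) + 3) + U) = (30098 + 4559) + ((-72*(-45) - 5546) - 7134)/((8²*(-40) + 3) - 760/3) = 34657 + ((3240 - 5546) - 7134)/((64*(-40) + 3) - 760/3) = 34657 + (-2306 - 7134)/((-2560 + 3) - 760/3) = 34657 - 9440/(-2557 - 760/3) = 34657 - 9440/(-8431/3) = 34657 - 9440*(-3/8431) = 34657 + 28320/8431 = 292221487/8431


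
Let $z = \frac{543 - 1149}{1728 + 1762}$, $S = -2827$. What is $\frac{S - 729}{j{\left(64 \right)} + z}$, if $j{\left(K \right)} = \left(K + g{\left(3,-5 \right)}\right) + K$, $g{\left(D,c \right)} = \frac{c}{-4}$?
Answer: $- \frac{24820880}{900953} \approx -27.55$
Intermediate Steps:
$g{\left(D,c \right)} = - \frac{c}{4}$ ($g{\left(D,c \right)} = c \left(- \frac{1}{4}\right) = - \frac{c}{4}$)
$j{\left(K \right)} = \frac{5}{4} + 2 K$ ($j{\left(K \right)} = \left(K - - \frac{5}{4}\right) + K = \left(K + \frac{5}{4}\right) + K = \left(\frac{5}{4} + K\right) + K = \frac{5}{4} + 2 K$)
$z = - \frac{303}{1745}$ ($z = - \frac{606}{3490} = \left(-606\right) \frac{1}{3490} = - \frac{303}{1745} \approx -0.17364$)
$\frac{S - 729}{j{\left(64 \right)} + z} = \frac{-2827 - 729}{\left(\frac{5}{4} + 2 \cdot 64\right) - \frac{303}{1745}} = - \frac{3556}{\left(\frac{5}{4} + 128\right) - \frac{303}{1745}} = - \frac{3556}{\frac{517}{4} - \frac{303}{1745}} = - \frac{3556}{\frac{900953}{6980}} = \left(-3556\right) \frac{6980}{900953} = - \frac{24820880}{900953}$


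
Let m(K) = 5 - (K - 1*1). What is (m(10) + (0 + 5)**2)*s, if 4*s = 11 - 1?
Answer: 105/2 ≈ 52.500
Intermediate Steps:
m(K) = 6 - K (m(K) = 5 - (K - 1) = 5 - (-1 + K) = 5 + (1 - K) = 6 - K)
s = 5/2 (s = (11 - 1)/4 = (1/4)*10 = 5/2 ≈ 2.5000)
(m(10) + (0 + 5)**2)*s = ((6 - 1*10) + (0 + 5)**2)*(5/2) = ((6 - 10) + 5**2)*(5/2) = (-4 + 25)*(5/2) = 21*(5/2) = 105/2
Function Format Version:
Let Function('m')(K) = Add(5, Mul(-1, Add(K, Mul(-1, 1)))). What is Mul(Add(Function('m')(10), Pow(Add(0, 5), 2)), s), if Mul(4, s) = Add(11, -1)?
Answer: Rational(105, 2) ≈ 52.500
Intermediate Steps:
Function('m')(K) = Add(6, Mul(-1, K)) (Function('m')(K) = Add(5, Mul(-1, Add(K, -1))) = Add(5, Mul(-1, Add(-1, K))) = Add(5, Add(1, Mul(-1, K))) = Add(6, Mul(-1, K)))
s = Rational(5, 2) (s = Mul(Rational(1, 4), Add(11, -1)) = Mul(Rational(1, 4), 10) = Rational(5, 2) ≈ 2.5000)
Mul(Add(Function('m')(10), Pow(Add(0, 5), 2)), s) = Mul(Add(Add(6, Mul(-1, 10)), Pow(Add(0, 5), 2)), Rational(5, 2)) = Mul(Add(Add(6, -10), Pow(5, 2)), Rational(5, 2)) = Mul(Add(-4, 25), Rational(5, 2)) = Mul(21, Rational(5, 2)) = Rational(105, 2)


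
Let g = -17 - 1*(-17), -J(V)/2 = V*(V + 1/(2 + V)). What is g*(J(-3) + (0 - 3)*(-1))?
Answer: 0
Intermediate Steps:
J(V) = -2*V*(V + 1/(2 + V))
g = 0 (g = -17 + 17 = 0)
g*(J(-3) + (0 - 3)*(-1)) = 0*(-2*(-3)*(1 + (-3)**2 + 2*(-3))/(2 - 3) + (0 - 3)*(-1)) = 0*(-2*(-3)*(1 + 9 - 6)/(-1) - 3*(-1)) = 0*(-2*(-3)*(-1)*4 + 3) = 0*(-24 + 3) = 0*(-21) = 0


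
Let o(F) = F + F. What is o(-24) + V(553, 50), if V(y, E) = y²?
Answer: 305761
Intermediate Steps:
o(F) = 2*F
o(-24) + V(553, 50) = 2*(-24) + 553² = -48 + 305809 = 305761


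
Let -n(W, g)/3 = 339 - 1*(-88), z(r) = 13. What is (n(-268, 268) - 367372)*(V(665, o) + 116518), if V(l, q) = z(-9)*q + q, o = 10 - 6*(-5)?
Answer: -43161155934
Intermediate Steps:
o = 40 (o = 10 + 30 = 40)
V(l, q) = 14*q (V(l, q) = 13*q + q = 14*q)
n(W, g) = -1281 (n(W, g) = -3*(339 - 1*(-88)) = -3*(339 + 88) = -3*427 = -1281)
(n(-268, 268) - 367372)*(V(665, o) + 116518) = (-1281 - 367372)*(14*40 + 116518) = -368653*(560 + 116518) = -368653*117078 = -43161155934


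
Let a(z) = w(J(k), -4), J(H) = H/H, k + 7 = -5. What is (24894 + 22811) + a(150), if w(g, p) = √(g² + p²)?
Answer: 47705 + √17 ≈ 47709.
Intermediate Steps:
k = -12 (k = -7 - 5 = -12)
J(H) = 1
a(z) = √17 (a(z) = √(1² + (-4)²) = √(1 + 16) = √17)
(24894 + 22811) + a(150) = (24894 + 22811) + √17 = 47705 + √17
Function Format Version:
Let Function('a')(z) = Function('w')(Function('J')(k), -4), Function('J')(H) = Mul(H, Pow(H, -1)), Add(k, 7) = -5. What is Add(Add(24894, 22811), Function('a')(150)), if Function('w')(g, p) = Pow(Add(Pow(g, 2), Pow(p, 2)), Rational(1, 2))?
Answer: Add(47705, Pow(17, Rational(1, 2))) ≈ 47709.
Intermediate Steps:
k = -12 (k = Add(-7, -5) = -12)
Function('J')(H) = 1
Function('a')(z) = Pow(17, Rational(1, 2)) (Function('a')(z) = Pow(Add(Pow(1, 2), Pow(-4, 2)), Rational(1, 2)) = Pow(Add(1, 16), Rational(1, 2)) = Pow(17, Rational(1, 2)))
Add(Add(24894, 22811), Function('a')(150)) = Add(Add(24894, 22811), Pow(17, Rational(1, 2))) = Add(47705, Pow(17, Rational(1, 2)))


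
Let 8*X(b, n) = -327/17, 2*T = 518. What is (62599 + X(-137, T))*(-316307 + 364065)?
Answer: 203285198423/68 ≈ 2.9895e+9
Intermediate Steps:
T = 259 (T = (1/2)*518 = 259)
X(b, n) = -327/136 (X(b, n) = (-327/17)/8 = (-327*1/17)/8 = (1/8)*(-327/17) = -327/136)
(62599 + X(-137, T))*(-316307 + 364065) = (62599 - 327/136)*(-316307 + 364065) = (8513137/136)*47758 = 203285198423/68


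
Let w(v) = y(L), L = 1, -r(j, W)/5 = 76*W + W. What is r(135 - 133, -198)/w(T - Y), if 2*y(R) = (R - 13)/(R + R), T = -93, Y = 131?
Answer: -25410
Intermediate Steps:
r(j, W) = -385*W (r(j, W) = -5*(76*W + W) = -385*W)
y(R) = (-13 + R)/(4*R) (y(R) = ((R - 13)/(R + R))/2 = ((-13 + R)/((2*R)))/2 = ((-13 + R)*(1/(2*R)))/2 = ((-13 + R)/(2*R))/2 = (-13 + R)/(4*R))
w(v) = -3 (w(v) = (¼)*(-13 + 1)/1 = (¼)*1*(-12) = -3)
r(135 - 133, -198)/w(T - Y) = -385*(-198)/(-3) = 76230*(-⅓) = -25410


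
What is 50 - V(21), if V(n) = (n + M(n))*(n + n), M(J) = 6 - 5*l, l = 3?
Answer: -454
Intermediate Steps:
M(J) = -9 (M(J) = 6 - 5*3 = 6 - 15 = -9)
V(n) = 2*n*(-9 + n) (V(n) = (n - 9)*(n + n) = (-9 + n)*(2*n) = 2*n*(-9 + n))
50 - V(21) = 50 - 2*21*(-9 + 21) = 50 - 2*21*12 = 50 - 1*504 = 50 - 504 = -454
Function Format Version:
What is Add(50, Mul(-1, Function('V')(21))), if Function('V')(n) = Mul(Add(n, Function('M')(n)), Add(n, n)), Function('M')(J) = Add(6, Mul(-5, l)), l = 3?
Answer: -454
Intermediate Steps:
Function('M')(J) = -9 (Function('M')(J) = Add(6, Mul(-5, 3)) = Add(6, -15) = -9)
Function('V')(n) = Mul(2, n, Add(-9, n)) (Function('V')(n) = Mul(Add(n, -9), Add(n, n)) = Mul(Add(-9, n), Mul(2, n)) = Mul(2, n, Add(-9, n)))
Add(50, Mul(-1, Function('V')(21))) = Add(50, Mul(-1, Mul(2, 21, Add(-9, 21)))) = Add(50, Mul(-1, Mul(2, 21, 12))) = Add(50, Mul(-1, 504)) = Add(50, -504) = -454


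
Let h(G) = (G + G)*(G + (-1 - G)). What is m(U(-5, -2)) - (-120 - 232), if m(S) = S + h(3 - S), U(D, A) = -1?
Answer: 343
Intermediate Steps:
h(G) = -2*G (h(G) = (2*G)*(-1) = -2*G)
m(S) = -6 + 3*S (m(S) = S - 2*(3 - S) = S + (-6 + 2*S) = -6 + 3*S)
m(U(-5, -2)) - (-120 - 232) = (-6 + 3*(-1)) - (-120 - 232) = (-6 - 3) - 1*(-352) = -9 + 352 = 343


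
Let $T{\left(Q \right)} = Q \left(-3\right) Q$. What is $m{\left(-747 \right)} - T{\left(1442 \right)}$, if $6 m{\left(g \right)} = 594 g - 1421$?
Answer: $\frac{36983413}{6} \approx 6.1639 \cdot 10^{6}$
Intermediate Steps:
$T{\left(Q \right)} = - 3 Q^{2}$ ($T{\left(Q \right)} = - 3 Q Q = - 3 Q^{2}$)
$m{\left(g \right)} = - \frac{1421}{6} + 99 g$ ($m{\left(g \right)} = \frac{594 g - 1421}{6} = \frac{-1421 + 594 g}{6} = - \frac{1421}{6} + 99 g$)
$m{\left(-747 \right)} - T{\left(1442 \right)} = \left(- \frac{1421}{6} + 99 \left(-747\right)\right) - - 3 \cdot 1442^{2} = \left(- \frac{1421}{6} - 73953\right) - \left(-3\right) 2079364 = - \frac{445139}{6} - -6238092 = - \frac{445139}{6} + 6238092 = \frac{36983413}{6}$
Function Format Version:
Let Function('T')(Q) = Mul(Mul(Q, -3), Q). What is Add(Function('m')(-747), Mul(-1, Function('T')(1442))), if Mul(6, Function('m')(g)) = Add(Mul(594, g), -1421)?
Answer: Rational(36983413, 6) ≈ 6.1639e+6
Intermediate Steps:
Function('T')(Q) = Mul(-3, Pow(Q, 2)) (Function('T')(Q) = Mul(Mul(-3, Q), Q) = Mul(-3, Pow(Q, 2)))
Function('m')(g) = Add(Rational(-1421, 6), Mul(99, g)) (Function('m')(g) = Mul(Rational(1, 6), Add(Mul(594, g), -1421)) = Mul(Rational(1, 6), Add(-1421, Mul(594, g))) = Add(Rational(-1421, 6), Mul(99, g)))
Add(Function('m')(-747), Mul(-1, Function('T')(1442))) = Add(Add(Rational(-1421, 6), Mul(99, -747)), Mul(-1, Mul(-3, Pow(1442, 2)))) = Add(Add(Rational(-1421, 6), -73953), Mul(-1, Mul(-3, 2079364))) = Add(Rational(-445139, 6), Mul(-1, -6238092)) = Add(Rational(-445139, 6), 6238092) = Rational(36983413, 6)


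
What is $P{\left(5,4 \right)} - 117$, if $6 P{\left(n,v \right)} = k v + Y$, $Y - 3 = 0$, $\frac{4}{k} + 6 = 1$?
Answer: $- \frac{3511}{30} \approx -117.03$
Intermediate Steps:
$k = - \frac{4}{5}$ ($k = \frac{4}{-6 + 1} = \frac{4}{-5} = 4 \left(- \frac{1}{5}\right) = - \frac{4}{5} \approx -0.8$)
$Y = 3$ ($Y = 3 + 0 = 3$)
$P{\left(n,v \right)} = \frac{1}{2} - \frac{2 v}{15}$ ($P{\left(n,v \right)} = \frac{- \frac{4 v}{5} + 3}{6} = \frac{3 - \frac{4 v}{5}}{6} = \frac{1}{2} - \frac{2 v}{15}$)
$P{\left(5,4 \right)} - 117 = \left(\frac{1}{2} - \frac{8}{15}\right) - 117 = - \frac{1}{30} - 117 = - \frac{3511}{30}$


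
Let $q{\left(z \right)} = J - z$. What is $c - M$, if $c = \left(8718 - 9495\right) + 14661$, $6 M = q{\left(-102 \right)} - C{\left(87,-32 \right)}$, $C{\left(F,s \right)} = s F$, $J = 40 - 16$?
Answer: $13399$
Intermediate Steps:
$J = 24$
$C{\left(F,s \right)} = F s$
$q{\left(z \right)} = 24 - z$
$M = 485$ ($M = \frac{\left(24 - -102\right) - 87 \left(-32\right)}{6} = \frac{\left(24 + 102\right) - -2784}{6} = \frac{126 + 2784}{6} = \frac{1}{6} \cdot 2910 = 485$)
$c = 13884$ ($c = -777 + 14661 = 13884$)
$c - M = 13884 - 485 = 13399$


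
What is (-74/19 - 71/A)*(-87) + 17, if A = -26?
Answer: 58423/494 ≈ 118.27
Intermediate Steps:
(-74/19 - 71/A)*(-87) + 17 = (-74/19 - 71/(-26))*(-87) + 17 = (-74*1/19 - 71*(-1/26))*(-87) + 17 = (-74/19 + 71/26)*(-87) + 17 = -575/494*(-87) + 17 = 50025/494 + 17 = 58423/494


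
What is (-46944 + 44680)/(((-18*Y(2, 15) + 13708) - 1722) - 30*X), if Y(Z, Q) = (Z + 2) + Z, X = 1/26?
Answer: -29432/154399 ≈ -0.19062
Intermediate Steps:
X = 1/26 ≈ 0.038462
Y(Z, Q) = 2 + 2*Z (Y(Z, Q) = (2 + Z) + Z = 2 + 2*Z)
(-46944 + 44680)/(((-18*Y(2, 15) + 13708) - 1722) - 30*X) = (-46944 + 44680)/(((-18*(2 + 2*2) + 13708) - 1722) - 30*1/26) = -2264/(((-18*(2 + 4) + 13708) - 1722) - 15/13) = -2264/(((-18*6 + 13708) - 1722) - 15/13) = -2264/(((-108 + 13708) - 1722) - 15/13) = -2264/((13600 - 1722) - 15/13) = -2264/(11878 - 15/13) = -2264/154399/13 = -2264*13/154399 = -29432/154399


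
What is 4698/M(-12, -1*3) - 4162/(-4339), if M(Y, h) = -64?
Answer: -10059127/138848 ≈ -72.447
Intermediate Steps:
4698/M(-12, -1*3) - 4162/(-4339) = 4698/(-64) - 4162/(-4339) = 4698*(-1/64) - 4162*(-1/4339) = -2349/32 + 4162/4339 = -10059127/138848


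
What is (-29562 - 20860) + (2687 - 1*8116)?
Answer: -55851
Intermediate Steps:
(-29562 - 20860) + (2687 - 1*8116) = -50422 + (2687 - 8116) = -50422 - 5429 = -55851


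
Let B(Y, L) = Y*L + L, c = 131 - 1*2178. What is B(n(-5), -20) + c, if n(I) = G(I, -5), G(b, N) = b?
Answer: -1967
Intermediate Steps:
c = -2047 (c = 131 - 2178 = -2047)
n(I) = I
B(Y, L) = L + L*Y (B(Y, L) = L*Y + L = L + L*Y)
B(n(-5), -20) + c = -20*(1 - 5) - 2047 = -20*(-4) - 2047 = 80 - 2047 = -1967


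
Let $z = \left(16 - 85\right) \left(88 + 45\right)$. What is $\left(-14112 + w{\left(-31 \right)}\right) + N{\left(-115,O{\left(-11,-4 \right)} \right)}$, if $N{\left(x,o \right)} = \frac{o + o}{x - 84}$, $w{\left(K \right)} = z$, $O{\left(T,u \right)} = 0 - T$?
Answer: $- \frac{4634533}{199} \approx -23289.0$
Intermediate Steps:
$O{\left(T,u \right)} = - T$
$z = -9177$ ($z = \left(-69\right) 133 = -9177$)
$w{\left(K \right)} = -9177$
$N{\left(x,o \right)} = \frac{2 o}{-84 + x}$
$\left(-14112 + w{\left(-31 \right)}\right) + N{\left(-115,O{\left(-11,-4 \right)} \right)} = \left(-14112 - 9177\right) + \frac{2 \left(\left(-1\right) \left(-11\right)\right)}{-84 - 115} = -23289 + 2 \cdot 11 \frac{1}{-199} = -23289 + 2 \cdot 11 \left(- \frac{1}{199}\right) = -23289 - \frac{22}{199} = - \frac{4634533}{199}$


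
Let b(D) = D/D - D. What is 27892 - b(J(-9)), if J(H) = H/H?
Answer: 27892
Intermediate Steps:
J(H) = 1
b(D) = 1 - D
27892 - b(J(-9)) = 27892 - (1 - 1*1) = 27892 - (1 - 1) = 27892 - 1*0 = 27892 + 0 = 27892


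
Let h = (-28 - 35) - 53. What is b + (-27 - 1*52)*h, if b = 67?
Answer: 9231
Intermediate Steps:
h = -116 (h = -63 - 53 = -116)
b + (-27 - 1*52)*h = 67 + (-27 - 1*52)*(-116) = 67 + (-27 - 52)*(-116) = 67 - 79*(-116) = 67 + 9164 = 9231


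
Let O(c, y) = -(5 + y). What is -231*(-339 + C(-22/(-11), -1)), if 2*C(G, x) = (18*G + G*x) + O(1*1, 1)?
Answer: 75075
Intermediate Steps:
O(c, y) = -5 - y
C(G, x) = -3 + 9*G + G*x/2 (C(G, x) = ((18*G + G*x) + (-5 - 1*1))/2 = ((18*G + G*x) + (-5 - 1))/2 = ((18*G + G*x) - 6)/2 = (-6 + 18*G + G*x)/2 = -3 + 9*G + G*x/2)
-231*(-339 + C(-22/(-11), -1)) = -231*(-339 + (-3 + 9*(-22/(-11)) + (1/2)*(-22/(-11))*(-1))) = -231*(-339 + (-3 + 9*(-22*(-1/11)) + (1/2)*(-22*(-1/11))*(-1))) = -231*(-339 + (-3 + 9*2 + (1/2)*2*(-1))) = -231*(-339 + (-3 + 18 - 1)) = -231*(-339 + 14) = -231*(-325) = 75075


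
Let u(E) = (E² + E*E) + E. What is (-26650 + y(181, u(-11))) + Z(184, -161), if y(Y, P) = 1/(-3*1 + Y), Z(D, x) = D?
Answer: -4710947/178 ≈ -26466.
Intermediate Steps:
u(E) = E + 2*E² (u(E) = (E² + E²) + E = 2*E² + E = E + 2*E²)
y(Y, P) = 1/(-3 + Y)
(-26650 + y(181, u(-11))) + Z(184, -161) = (-26650 + 1/(-3 + 181)) + 184 = (-26650 + 1/178) + 184 = -4743699/178 + 184 = -4710947/178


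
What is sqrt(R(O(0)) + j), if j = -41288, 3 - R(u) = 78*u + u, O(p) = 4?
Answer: 7*I*sqrt(849) ≈ 203.96*I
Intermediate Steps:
R(u) = 3 - 79*u (R(u) = 3 - (78*u + u) = 3 - 79*u)
sqrt(R(O(0)) + j) = sqrt((3 - 79*4) - 41288) = sqrt((3 - 316) - 41288) = sqrt(-313 - 41288) = sqrt(-41601) = 7*I*sqrt(849)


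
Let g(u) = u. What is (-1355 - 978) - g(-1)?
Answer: -2332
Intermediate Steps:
(-1355 - 978) - g(-1) = (-1355 - 978) - 1*(-1) = -2333 + 1 = -2332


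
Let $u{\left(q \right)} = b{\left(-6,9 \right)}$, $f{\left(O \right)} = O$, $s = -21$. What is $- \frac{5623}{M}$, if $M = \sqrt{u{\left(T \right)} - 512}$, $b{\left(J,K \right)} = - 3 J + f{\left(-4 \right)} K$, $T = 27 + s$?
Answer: $\frac{5623 i \sqrt{530}}{530} \approx 244.25 i$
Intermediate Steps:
$T = 6$ ($T = 27 - 21 = 6$)
$b{\left(J,K \right)} = - 4 K - 3 J$ ($b{\left(J,K \right)} = - 3 J - 4 K = - 4 K - 3 J$)
$u{\left(q \right)} = -18$ ($u{\left(q \right)} = \left(-4\right) 9 - -18 = -36 + 18 = -18$)
$M = i \sqrt{530}$ ($M = \sqrt{-18 - 512} = \sqrt{-530} = i \sqrt{530} \approx 23.022 i$)
$- \frac{5623}{M} = - \frac{5623}{i \sqrt{530}} = - 5623 \left(- \frac{i \sqrt{530}}{530}\right) = \frac{5623 i \sqrt{530}}{530}$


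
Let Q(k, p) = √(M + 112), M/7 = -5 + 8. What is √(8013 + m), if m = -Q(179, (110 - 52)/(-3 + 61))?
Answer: √(8013 - √133) ≈ 89.451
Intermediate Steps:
M = 21 (M = 7*(-5 + 8) = 7*3 = 21)
Q(k, p) = √133 (Q(k, p) = √(21 + 112) = √133)
m = -√133 ≈ -11.533
√(8013 + m) = √(8013 - √133)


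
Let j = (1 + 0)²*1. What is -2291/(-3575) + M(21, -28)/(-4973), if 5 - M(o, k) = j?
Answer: 11378843/17778475 ≈ 0.64003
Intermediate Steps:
j = 1 (j = 1²*1 = 1*1 = 1)
M(o, k) = 4 (M(o, k) = 5 - 1*1 = 5 - 1 = 4)
-2291/(-3575) + M(21, -28)/(-4973) = -2291/(-3575) + 4/(-4973) = -2291*(-1/3575) + 4*(-1/4973) = 2291/3575 - 4/4973 = 11378843/17778475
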